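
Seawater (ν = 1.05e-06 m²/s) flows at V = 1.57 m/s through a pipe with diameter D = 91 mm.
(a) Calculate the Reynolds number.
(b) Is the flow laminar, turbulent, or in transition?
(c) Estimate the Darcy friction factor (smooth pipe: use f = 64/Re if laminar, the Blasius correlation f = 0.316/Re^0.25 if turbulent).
(a) Re = V·D/ν = 1.57·0.091/1.05e-06 = 136070
(b) Flow regime: turbulent (Re > 4000)
(c) Friction factor: f = 0.316/Re^0.25 = 0.316/136070^0.25 = 0.01645 (Blasius is strictly valid for Re ≲ 1e5; used here as the smooth-pipe estimate the problem specifies)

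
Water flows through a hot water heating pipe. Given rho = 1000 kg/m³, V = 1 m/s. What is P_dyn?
Formula: P_{dyn} = \frac{1}{2} \rho V^2
P_dyn = 0.5·1000·1²/1000 = 0.5 kPa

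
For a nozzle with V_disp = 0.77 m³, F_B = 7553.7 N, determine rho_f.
Formula: F_B = \rho_f g V_{disp}
Substituting knowns: 7553.7 = rho_f·9.81·0.77
Solving for rho_f: rho_f = 7553.7/(9.81·0.77) = 1000 kg/m³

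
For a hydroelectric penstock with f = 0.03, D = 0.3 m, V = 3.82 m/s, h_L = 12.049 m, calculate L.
Formula: h_L = f \frac{L}{D} \frac{V^2}{2g}
Substituting knowns: 12.049 = 0.03·(L/0.3)·3.82²/(2·9.81)
Solving for L: L = 12.049·2·9.81·0.3/(0.03·3.82²) = 162 m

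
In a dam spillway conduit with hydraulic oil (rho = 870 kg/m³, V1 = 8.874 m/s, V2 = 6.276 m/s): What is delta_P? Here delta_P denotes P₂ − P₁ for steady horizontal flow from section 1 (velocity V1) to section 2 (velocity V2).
Formula: \Delta P = \frac{1}{2} \rho (V_1^2 - V_2^2)
delta_P = 0.5·870·(8.874² − 6.276²)/1000 = 17.12 kPa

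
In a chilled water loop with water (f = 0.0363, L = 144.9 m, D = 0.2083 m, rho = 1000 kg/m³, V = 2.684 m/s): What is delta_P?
Formula: \Delta P = f \frac{L}{D} \frac{\rho V^2}{2}
delta_P = 0.0363·(144.9/0.2083)·0.5·1000·2.684²/1000 = 90.95 kPa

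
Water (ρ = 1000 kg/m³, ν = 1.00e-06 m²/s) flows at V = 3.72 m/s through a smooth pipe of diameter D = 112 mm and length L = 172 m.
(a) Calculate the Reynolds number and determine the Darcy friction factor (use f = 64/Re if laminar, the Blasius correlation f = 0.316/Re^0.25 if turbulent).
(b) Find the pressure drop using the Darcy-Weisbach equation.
(a) Re = V·D/ν = 3.72·0.112/1.00e-06 = 416640 → turbulent (Re > 4000); f = 0.316/Re^0.25 = 0.316/416640^0.25 = 0.012438 (Blasius is strictly valid for Re ≲ 1e5; used here as the smooth-pipe estimate the problem specifies)
(b) Darcy-Weisbach: ΔP = f·(L/D)·½ρV²/1000 = 0.012438·(172/0.112)·½·1000·3.72²/1000 = 132.2 kPa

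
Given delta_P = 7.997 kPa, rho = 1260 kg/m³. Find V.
Formula: V = \sqrt{\frac{2 \Delta P}{\rho}}
V = √(2·(7.997·1000)/1260) = 3.563 m/s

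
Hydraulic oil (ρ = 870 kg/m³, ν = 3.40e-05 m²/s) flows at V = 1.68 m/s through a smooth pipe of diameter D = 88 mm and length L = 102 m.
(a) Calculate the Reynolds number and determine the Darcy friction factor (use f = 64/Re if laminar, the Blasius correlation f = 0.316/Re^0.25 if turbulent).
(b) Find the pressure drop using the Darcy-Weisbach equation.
(a) Re = V·D/ν = 1.68·0.088/3.40e-05 = 4348.2 → turbulent (Re > 4000); f = 0.316/Re^0.25 = 0.316/4348.2^0.25 = 0.038914
(b) Darcy-Weisbach: ΔP = f·(L/D)·½ρV²/1000 = 0.038914·(102/0.088)·½·870·1.68²/1000 = 55.38 kPa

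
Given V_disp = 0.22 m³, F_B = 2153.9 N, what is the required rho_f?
Formula: F_B = \rho_f g V_{disp}
Substituting knowns: 2153.9 = rho_f·9.81·0.22
Solving for rho_f: rho_f = 2153.9/(9.81·0.22) = 998 kg/m³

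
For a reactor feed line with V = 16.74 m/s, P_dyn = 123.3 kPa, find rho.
Formula: P_{dyn} = \frac{1}{2} \rho V^2
Substituting knowns: 123.3 = 0.5·rho·16.74²/1000
Solving for rho: rho = 2·(123.3·1000)/16.74² = 880 kg/m³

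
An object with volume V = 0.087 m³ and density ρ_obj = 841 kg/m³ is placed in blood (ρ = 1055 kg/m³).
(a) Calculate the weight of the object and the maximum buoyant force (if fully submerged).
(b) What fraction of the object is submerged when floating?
(a) W=rho_obj*g*V=841*9.81*0.087=717.8 N; F_B(max)=rho*g*V=1055*9.81*0.087=900.4 N
(b) Floating fraction=rho_obj/rho=841/1055=0.797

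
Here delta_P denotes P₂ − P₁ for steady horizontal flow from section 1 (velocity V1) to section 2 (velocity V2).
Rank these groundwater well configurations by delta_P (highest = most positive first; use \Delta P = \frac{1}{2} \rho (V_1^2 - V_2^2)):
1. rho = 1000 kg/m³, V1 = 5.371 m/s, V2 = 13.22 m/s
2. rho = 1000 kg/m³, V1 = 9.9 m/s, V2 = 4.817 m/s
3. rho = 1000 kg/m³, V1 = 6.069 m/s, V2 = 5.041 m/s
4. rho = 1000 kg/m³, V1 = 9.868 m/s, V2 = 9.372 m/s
Case 1: delta_P = -72.96 kPa
Case 2: delta_P = 37.4 kPa
Case 3: delta_P = 5.711 kPa
Case 4: delta_P = 4.772 kPa
Ranking (highest first): 2, 3, 4, 1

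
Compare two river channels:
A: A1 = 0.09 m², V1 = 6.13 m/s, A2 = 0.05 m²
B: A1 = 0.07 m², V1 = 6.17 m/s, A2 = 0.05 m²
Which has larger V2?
V2(A) = 11.03 m/s, V2(B) = 8.638 m/s. Answer: A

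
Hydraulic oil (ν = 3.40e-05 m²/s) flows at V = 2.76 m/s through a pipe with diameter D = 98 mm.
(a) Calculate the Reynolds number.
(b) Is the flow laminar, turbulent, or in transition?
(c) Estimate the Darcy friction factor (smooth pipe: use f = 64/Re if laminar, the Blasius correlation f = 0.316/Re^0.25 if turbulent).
(a) Re = V·D/ν = 2.76·0.098/3.40e-05 = 7955.3
(b) Flow regime: turbulent (Re > 4000)
(c) Friction factor: f = 0.316/Re^0.25 = 0.316/7955.3^0.25 = 0.03346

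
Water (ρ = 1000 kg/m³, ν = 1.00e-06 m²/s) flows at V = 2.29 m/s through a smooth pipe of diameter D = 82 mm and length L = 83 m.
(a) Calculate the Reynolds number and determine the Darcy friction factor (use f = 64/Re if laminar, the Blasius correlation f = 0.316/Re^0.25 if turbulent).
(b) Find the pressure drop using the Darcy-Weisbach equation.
(a) Re = V·D/ν = 2.29·0.082/1.00e-06 = 187780 → turbulent (Re > 4000); f = 0.316/Re^0.25 = 0.316/187780^0.25 = 0.01518 (Blasius is strictly valid for Re ≲ 1e5; used here as the smooth-pipe estimate the problem specifies)
(b) Darcy-Weisbach: ΔP = f·(L/D)·½ρV²/1000 = 0.01518·(83/0.082)·½·1000·2.29²/1000 = 40.29 kPa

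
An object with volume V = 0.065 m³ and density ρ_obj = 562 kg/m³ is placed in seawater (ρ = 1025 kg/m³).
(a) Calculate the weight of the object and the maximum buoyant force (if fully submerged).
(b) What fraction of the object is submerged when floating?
(a) W=rho_obj*g*V=562*9.81*0.065=358.4 N; F_B(max)=rho*g*V=1025*9.81*0.065=653.6 N
(b) Floating fraction=rho_obj/rho=562/1025=0.548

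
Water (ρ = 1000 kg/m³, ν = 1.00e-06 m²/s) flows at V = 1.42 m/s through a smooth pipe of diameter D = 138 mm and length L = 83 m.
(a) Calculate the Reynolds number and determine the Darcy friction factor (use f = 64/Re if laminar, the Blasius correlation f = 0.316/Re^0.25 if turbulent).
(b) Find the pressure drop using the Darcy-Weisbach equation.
(a) Re = V·D/ν = 1.42·0.138/1.00e-06 = 195960 → turbulent (Re > 4000); f = 0.316/Re^0.25 = 0.316/195960^0.25 = 0.015019 (Blasius is strictly valid for Re ≲ 1e5; used here as the smooth-pipe estimate the problem specifies)
(b) Darcy-Weisbach: ΔP = f·(L/D)·½ρV²/1000 = 0.015019·(83/0.138)·½·1000·1.42²/1000 = 9.107 kPa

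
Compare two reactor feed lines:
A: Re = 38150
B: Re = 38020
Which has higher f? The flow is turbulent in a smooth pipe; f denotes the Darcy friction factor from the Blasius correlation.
f(A) = 0.02261, f(B) = 0.02263. Answer: B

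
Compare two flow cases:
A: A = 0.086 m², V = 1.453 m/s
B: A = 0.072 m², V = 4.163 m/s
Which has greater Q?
Q(A) = 125 L/s, Q(B) = 299.7 L/s. Answer: B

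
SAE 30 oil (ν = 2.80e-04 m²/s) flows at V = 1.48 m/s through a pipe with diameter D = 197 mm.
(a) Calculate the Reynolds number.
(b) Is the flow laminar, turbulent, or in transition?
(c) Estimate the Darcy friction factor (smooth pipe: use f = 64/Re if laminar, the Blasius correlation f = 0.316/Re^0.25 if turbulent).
(a) Re = V·D/ν = 1.48·0.197/2.80e-04 = 1041.3
(b) Flow regime: laminar (Re < 2300)
(c) Friction factor: f = 64/Re = 64/1041.3 = 0.06146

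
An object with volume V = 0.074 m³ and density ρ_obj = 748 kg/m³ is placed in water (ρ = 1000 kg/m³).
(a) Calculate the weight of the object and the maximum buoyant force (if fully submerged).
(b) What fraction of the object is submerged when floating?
(a) W=rho_obj*g*V=748*9.81*0.074=543.0 N; F_B(max)=rho*g*V=1000*9.81*0.074=725.9 N
(b) Floating fraction=rho_obj/rho=748/1000=0.748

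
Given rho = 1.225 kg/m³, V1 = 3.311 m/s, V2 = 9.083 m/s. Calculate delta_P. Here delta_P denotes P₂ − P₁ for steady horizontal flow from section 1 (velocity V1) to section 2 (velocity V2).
Formula: \Delta P = \frac{1}{2} \rho (V_1^2 - V_2^2)
delta_P = 0.5·1.225·(3.311² − 9.083²)/1000 = -0.04382 kPa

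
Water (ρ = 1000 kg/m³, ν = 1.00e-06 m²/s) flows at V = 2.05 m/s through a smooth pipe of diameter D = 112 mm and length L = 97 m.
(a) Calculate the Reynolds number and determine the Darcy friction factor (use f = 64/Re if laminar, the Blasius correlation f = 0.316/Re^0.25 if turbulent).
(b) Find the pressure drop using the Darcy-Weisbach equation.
(a) Re = V·D/ν = 2.05·0.112/1.00e-06 = 229600 → turbulent (Re > 4000); f = 0.316/Re^0.25 = 0.316/229600^0.25 = 0.014436 (Blasius is strictly valid for Re ≲ 1e5; used here as the smooth-pipe estimate the problem specifies)
(b) Darcy-Weisbach: ΔP = f·(L/D)·½ρV²/1000 = 0.014436·(97/0.112)·½·1000·2.05²/1000 = 26.27 kPa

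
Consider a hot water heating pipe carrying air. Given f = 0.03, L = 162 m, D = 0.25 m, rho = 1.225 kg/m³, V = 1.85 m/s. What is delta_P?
Formula: \Delta P = f \frac{L}{D} \frac{\rho V^2}{2}
delta_P = 0.03·(162/0.25)·0.5·1.225·1.85²/1000 = 0.04075 kPa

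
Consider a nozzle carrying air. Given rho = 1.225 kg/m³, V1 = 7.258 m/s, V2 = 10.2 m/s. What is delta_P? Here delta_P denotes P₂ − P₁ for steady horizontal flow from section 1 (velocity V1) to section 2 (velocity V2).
Formula: \Delta P = \frac{1}{2} \rho (V_1^2 - V_2^2)
delta_P = 0.5·1.225·(7.258² − 10.2²)/1000 = -0.03146 kPa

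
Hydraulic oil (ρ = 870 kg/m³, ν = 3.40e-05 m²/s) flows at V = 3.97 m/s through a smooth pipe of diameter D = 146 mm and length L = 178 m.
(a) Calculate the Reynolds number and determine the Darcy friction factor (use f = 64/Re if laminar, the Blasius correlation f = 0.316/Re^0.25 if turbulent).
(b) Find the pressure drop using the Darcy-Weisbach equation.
(a) Re = V·D/ν = 3.97·0.146/3.40e-05 = 17048 → turbulent (Re > 4000); f = 0.316/Re^0.25 = 0.316/17048^0.25 = 0.027655
(b) Darcy-Weisbach: ΔP = f·(L/D)·½ρV²/1000 = 0.027655·(178/0.146)·½·870·3.97²/1000 = 231.2 kPa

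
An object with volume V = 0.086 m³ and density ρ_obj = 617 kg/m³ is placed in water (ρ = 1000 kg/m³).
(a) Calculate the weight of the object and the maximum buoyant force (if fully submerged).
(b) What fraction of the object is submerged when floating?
(a) W=rho_obj*g*V=617*9.81*0.086=520.5 N; F_B(max)=rho*g*V=1000*9.81*0.086=843.7 N
(b) Floating fraction=rho_obj/rho=617/1000=0.617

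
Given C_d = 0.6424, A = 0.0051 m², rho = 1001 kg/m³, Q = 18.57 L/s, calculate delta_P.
Formula: Q = C_d A \sqrt{\frac{2 \Delta P}{\rho}}
Substituting knowns: 18.57 = 0.6424·0.0051·√(2·(delta_P·1000)/1001)·1000
Solving for delta_P: delta_P = ((18.57/1000)/(0.6424·0.0051))²·1001/2/1000 = 16.08 kPa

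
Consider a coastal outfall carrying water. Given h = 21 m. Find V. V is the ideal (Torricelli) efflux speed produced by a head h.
Formula: V = \sqrt{2 g h}
V = √(2·9.81·21) = 20.3 m/s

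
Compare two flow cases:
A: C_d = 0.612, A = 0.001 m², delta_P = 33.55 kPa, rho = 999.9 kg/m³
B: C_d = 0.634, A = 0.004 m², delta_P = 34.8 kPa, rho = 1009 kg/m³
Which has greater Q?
Q(A) = 5.013 L/s, Q(B) = 21.06 L/s. Answer: B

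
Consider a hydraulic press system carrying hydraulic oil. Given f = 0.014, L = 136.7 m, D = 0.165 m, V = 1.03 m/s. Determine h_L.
Formula: h_L = f \frac{L}{D} \frac{V^2}{2g}
h_L = 0.014·(136.7/0.165)·1.03²/(2·9.81) = 0.6272 m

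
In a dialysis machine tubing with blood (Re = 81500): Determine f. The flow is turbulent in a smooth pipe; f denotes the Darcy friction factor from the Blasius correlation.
Formula: f = \frac{0.316}{Re^{0.25}}
f = 0.316/81500^0.25 = 0.0187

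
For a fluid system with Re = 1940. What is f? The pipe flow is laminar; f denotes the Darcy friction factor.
Formula: f = \frac{64}{Re}
f = 64/1940 = 0.03299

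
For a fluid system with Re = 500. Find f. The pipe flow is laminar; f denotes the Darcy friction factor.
Formula: f = \frac{64}{Re}
f = 64/500 = 0.128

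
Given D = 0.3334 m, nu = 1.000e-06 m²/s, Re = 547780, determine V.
Formula: Re = \frac{V D}{\nu}
Substituting knowns: 547780 = V·0.3334/1.000e-06
Solving for V: V = 547780·1.000e-06/0.3334 = 1.643 m/s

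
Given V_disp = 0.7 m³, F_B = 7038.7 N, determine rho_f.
Formula: F_B = \rho_f g V_{disp}
Substituting knowns: 7038.7 = rho_f·9.81·0.7
Solving for rho_f: rho_f = 7038.7/(9.81·0.7) = 1025 kg/m³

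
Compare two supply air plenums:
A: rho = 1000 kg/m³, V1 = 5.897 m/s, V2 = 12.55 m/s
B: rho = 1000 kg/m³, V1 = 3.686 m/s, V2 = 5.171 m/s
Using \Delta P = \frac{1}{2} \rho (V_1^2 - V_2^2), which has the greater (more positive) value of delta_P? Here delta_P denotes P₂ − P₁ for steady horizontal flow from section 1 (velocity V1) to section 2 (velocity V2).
delta_P(A) = -61.36 kPa, delta_P(B) = -6.576 kPa. Answer: B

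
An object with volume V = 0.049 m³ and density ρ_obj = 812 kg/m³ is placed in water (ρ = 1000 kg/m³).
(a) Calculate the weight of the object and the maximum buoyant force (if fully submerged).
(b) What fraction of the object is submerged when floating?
(a) W=rho_obj*g*V=812*9.81*0.049=390.3 N; F_B(max)=rho*g*V=1000*9.81*0.049=480.7 N
(b) Floating fraction=rho_obj/rho=812/1000=0.812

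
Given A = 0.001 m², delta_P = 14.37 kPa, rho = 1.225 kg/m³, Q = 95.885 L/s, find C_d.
Formula: Q = C_d A \sqrt{\frac{2 \Delta P}{\rho}}
Substituting knowns: 95.885 = C_d·0.001·√(2·(14.37·1000)/1.225)·1000
Solving for C_d: C_d = (95.885/1000)/(0.001·√(2·(14.37·1000)/1.225)) = 0.626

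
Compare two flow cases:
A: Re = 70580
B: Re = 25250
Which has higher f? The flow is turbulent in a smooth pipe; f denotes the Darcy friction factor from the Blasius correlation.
f(A) = 0.01939, f(B) = 0.02507. Answer: B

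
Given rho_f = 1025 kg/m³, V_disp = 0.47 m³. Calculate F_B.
Formula: F_B = \rho_f g V_{disp}
F_B = 1025·9.81·0.47 = 4726 N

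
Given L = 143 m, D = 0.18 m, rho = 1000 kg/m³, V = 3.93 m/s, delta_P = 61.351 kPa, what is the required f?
Formula: \Delta P = f \frac{L}{D} \frac{\rho V^2}{2}
Substituting knowns: 61.351 = f·(143/0.18)·0.5·1000·3.93²/1000
Solving for f: f = (61.351·1000)/((143/0.18)·0.5·1000·3.93²) = 0.01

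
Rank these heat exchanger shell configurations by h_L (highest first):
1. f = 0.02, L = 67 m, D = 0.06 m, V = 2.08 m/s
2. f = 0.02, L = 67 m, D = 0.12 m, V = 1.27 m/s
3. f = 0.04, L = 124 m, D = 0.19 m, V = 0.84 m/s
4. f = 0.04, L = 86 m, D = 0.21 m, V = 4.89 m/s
Case 1: h_L = 4.925 m
Case 2: h_L = 0.918 m
Case 3: h_L = 0.9388 m
Case 4: h_L = 19.96 m
Ranking (highest first): 4, 1, 3, 2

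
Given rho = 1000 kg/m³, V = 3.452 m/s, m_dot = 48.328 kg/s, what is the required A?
Formula: \dot{m} = \rho A V
Substituting knowns: 48.328 = 1000·A·3.452
Solving for A: A = 48.328/(1000·3.452) = 0.014 m²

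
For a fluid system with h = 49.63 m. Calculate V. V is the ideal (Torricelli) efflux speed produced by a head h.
Formula: V = \sqrt{2 g h}
V = √(2·9.81·49.63) = 31.2 m/s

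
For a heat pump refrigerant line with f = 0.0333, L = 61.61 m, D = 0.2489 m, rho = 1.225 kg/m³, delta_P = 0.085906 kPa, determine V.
Formula: \Delta P = f \frac{L}{D} \frac{\rho V^2}{2}
Substituting knowns: 0.085906 = 0.0333·(61.61/0.2489)·0.5·1.225·V²/1000
Solving for V: V = √((0.085906·1000)/(0.0333·(61.61/0.2489)·0.5·1.225)) = 4.125 m/s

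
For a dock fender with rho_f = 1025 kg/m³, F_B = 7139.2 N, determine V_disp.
Formula: F_B = \rho_f g V_{disp}
Substituting knowns: 7139.2 = 1025·9.81·V_disp
Solving for V_disp: V_disp = 7139.2/(1025·9.81) = 0.71 m³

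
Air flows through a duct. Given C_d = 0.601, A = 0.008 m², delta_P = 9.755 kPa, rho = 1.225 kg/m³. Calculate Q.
Formula: Q = C_d A \sqrt{\frac{2 \Delta P}{\rho}}
Q = 0.601·0.008·√(2·(9.755·1000)/1.225)·1000 = 606.8 L/s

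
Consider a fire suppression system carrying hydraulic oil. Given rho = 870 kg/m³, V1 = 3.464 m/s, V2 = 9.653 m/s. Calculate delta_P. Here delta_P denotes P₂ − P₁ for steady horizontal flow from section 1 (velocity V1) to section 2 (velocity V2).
Formula: \Delta P = \frac{1}{2} \rho (V_1^2 - V_2^2)
delta_P = 0.5·870·(3.464² − 9.653²)/1000 = -35.31 kPa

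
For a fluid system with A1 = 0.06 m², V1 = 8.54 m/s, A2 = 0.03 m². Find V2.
Formula: V_2 = \frac{A_1 V_1}{A_2}
V2 = 0.06·8.54/0.03 = 17.08 m/s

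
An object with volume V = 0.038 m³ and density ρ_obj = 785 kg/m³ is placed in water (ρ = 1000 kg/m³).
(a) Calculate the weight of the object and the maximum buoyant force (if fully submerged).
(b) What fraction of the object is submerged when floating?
(a) W=rho_obj*g*V=785*9.81*0.038=292.6 N; F_B(max)=rho*g*V=1000*9.81*0.038=372.8 N
(b) Floating fraction=rho_obj/rho=785/1000=0.785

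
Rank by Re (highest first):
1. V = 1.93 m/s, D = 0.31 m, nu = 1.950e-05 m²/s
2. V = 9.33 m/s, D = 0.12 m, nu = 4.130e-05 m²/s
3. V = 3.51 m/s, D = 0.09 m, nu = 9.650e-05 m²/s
Case 1: Re = 30682
Case 2: Re = 27109
Case 3: Re = 3274
Ranking (highest first): 1, 2, 3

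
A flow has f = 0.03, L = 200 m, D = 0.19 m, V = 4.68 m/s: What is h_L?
Formula: h_L = f \frac{L}{D} \frac{V^2}{2g}
h_L = 0.03·(200/0.19)·4.68²/(2·9.81) = 35.25 m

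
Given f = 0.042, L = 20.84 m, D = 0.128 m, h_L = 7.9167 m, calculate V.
Formula: h_L = f \frac{L}{D} \frac{V^2}{2g}
Substituting knowns: 7.9167 = 0.042·(20.84/0.128)·V²/(2·9.81)
Solving for V: V = √(7.9167·2·9.81/(0.042·(20.84/0.128))) = 4.766 m/s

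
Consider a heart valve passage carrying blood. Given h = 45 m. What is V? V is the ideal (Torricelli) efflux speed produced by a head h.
Formula: V = \sqrt{2 g h}
V = √(2·9.81·45) = 29.71 m/s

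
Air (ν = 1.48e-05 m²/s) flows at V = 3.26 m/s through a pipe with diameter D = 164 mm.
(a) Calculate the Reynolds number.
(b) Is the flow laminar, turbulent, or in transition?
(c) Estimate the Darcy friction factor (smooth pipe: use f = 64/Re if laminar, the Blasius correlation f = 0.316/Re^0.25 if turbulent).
(a) Re = V·D/ν = 3.26·0.164/1.48e-05 = 36124
(b) Flow regime: turbulent (Re > 4000)
(c) Friction factor: f = 0.316/Re^0.25 = 0.316/36124^0.25 = 0.02292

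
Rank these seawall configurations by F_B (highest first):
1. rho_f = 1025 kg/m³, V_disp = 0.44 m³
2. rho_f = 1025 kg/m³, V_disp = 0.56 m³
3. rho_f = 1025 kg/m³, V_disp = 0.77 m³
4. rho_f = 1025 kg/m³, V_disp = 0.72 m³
Case 1: F_B = 4424 N
Case 2: F_B = 5631 N
Case 3: F_B = 7743 N
Case 4: F_B = 7240 N
Ranking (highest first): 3, 4, 2, 1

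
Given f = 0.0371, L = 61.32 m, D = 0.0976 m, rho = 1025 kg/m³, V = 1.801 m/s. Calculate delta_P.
Formula: \Delta P = f \frac{L}{D} \frac{\rho V^2}{2}
delta_P = 0.0371·(61.32/0.0976)·0.5·1025·1.801²/1000 = 38.75 kPa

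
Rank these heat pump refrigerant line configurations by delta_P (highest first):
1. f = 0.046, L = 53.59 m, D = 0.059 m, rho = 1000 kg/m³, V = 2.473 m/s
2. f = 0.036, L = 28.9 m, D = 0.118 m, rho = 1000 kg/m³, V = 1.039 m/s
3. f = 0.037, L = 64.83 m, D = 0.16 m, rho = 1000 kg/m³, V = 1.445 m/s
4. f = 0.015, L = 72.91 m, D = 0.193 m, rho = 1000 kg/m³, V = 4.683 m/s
Case 1: delta_P = 127.8 kPa
Case 2: delta_P = 4.759 kPa
Case 3: delta_P = 15.65 kPa
Case 4: delta_P = 62.14 kPa
Ranking (highest first): 1, 4, 3, 2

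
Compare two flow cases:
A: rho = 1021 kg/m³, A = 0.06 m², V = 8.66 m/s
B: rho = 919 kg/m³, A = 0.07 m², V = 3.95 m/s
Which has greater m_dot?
m_dot(A) = 530.5 kg/s, m_dot(B) = 254.1 kg/s. Answer: A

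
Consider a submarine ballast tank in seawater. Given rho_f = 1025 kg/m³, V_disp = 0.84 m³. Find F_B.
Formula: F_B = \rho_f g V_{disp}
F_B = 1025·9.81·0.84 = 8446 N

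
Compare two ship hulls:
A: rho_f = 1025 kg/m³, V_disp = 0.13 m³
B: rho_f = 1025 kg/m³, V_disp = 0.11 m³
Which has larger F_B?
F_B(A) = 1307 N, F_B(B) = 1106 N. Answer: A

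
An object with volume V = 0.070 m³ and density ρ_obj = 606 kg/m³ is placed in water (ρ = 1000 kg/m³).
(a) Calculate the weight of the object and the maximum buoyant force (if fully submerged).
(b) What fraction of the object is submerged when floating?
(a) W=rho_obj*g*V=606*9.81*0.070=416.1 N; F_B(max)=rho*g*V=1000*9.81*0.070=686.7 N
(b) Floating fraction=rho_obj/rho=606/1000=0.606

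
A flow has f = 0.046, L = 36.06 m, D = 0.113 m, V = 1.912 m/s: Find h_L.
Formula: h_L = f \frac{L}{D} \frac{V^2}{2g}
h_L = 0.046·(36.06/0.113)·1.912²/(2·9.81) = 2.735 m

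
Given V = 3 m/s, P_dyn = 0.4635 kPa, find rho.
Formula: P_{dyn} = \frac{1}{2} \rho V^2
Substituting knowns: 0.4635 = 0.5·rho·3²/1000
Solving for rho: rho = 2·(0.4635·1000)/3² = 103 kg/m³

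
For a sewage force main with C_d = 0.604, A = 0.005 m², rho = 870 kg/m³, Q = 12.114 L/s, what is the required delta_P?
Formula: Q = C_d A \sqrt{\frac{2 \Delta P}{\rho}}
Substituting knowns: 12.114 = 0.604·0.005·√(2·(delta_P·1000)/870)·1000
Solving for delta_P: delta_P = ((12.114/1000)/(0.604·0.005))²·870/2/1000 = 6.999 kPa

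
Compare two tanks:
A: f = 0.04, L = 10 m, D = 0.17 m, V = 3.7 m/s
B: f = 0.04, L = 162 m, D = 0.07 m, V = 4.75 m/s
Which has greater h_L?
h_L(A) = 1.642 m, h_L(B) = 106.5 m. Answer: B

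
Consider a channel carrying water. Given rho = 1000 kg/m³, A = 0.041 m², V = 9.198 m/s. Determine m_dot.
Formula: \dot{m} = \rho A V
m_dot = 1000·0.041·9.198 = 377.1 kg/s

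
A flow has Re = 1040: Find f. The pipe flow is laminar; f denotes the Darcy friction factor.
Formula: f = \frac{64}{Re}
f = 64/1040 = 0.06154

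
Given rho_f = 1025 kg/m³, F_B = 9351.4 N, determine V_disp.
Formula: F_B = \rho_f g V_{disp}
Substituting knowns: 9351.4 = 1025·9.81·V_disp
Solving for V_disp: V_disp = 9351.4/(1025·9.81) = 0.93 m³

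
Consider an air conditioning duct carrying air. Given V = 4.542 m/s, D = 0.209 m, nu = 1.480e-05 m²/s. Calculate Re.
Formula: Re = \frac{V D}{\nu}
Re = 4.542·0.209/1.480e-05 = 64140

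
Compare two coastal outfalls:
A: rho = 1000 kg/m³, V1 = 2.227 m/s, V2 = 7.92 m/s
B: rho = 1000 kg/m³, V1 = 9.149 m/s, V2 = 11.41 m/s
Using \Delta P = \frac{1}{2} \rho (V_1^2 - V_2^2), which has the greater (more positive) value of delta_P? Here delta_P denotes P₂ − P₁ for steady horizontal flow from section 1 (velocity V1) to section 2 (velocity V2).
delta_P(A) = -28.88 kPa, delta_P(B) = -23.24 kPa. Answer: B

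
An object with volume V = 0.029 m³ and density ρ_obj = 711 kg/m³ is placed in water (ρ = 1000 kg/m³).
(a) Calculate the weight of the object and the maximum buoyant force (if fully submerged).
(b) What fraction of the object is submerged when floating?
(a) W=rho_obj*g*V=711*9.81*0.029=202.3 N; F_B(max)=rho*g*V=1000*9.81*0.029=284.5 N
(b) Floating fraction=rho_obj/rho=711/1000=0.711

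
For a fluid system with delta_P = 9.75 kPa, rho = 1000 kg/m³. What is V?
Formula: V = \sqrt{\frac{2 \Delta P}{\rho}}
V = √(2·(9.75·1000)/1000) = 4.416 m/s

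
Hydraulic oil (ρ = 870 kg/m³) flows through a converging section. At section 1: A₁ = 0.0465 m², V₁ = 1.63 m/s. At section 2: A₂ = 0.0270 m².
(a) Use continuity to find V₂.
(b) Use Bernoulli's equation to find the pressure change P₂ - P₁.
(a) Continuity: A₁V₁=A₂V₂ -> V₂=A₁V₁/A₂=0.0465*1.63/0.0270=2.81 m/s
(b) Bernoulli: P₂-P₁=0.5*rho*(V₁^2-V₂^2)/1000=0.5*870*(1.63^2-2.81^2)/1000=-2.279 kPa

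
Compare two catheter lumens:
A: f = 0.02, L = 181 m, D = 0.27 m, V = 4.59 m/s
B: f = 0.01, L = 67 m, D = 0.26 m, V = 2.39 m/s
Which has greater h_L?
h_L(A) = 14.4 m, h_L(B) = 0.7502 m. Answer: A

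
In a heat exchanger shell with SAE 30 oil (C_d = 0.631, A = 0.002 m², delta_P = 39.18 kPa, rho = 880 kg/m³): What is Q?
Formula: Q = C_d A \sqrt{\frac{2 \Delta P}{\rho}}
Q = 0.631·0.002·√(2·(39.18·1000)/880)·1000 = 11.91 L/s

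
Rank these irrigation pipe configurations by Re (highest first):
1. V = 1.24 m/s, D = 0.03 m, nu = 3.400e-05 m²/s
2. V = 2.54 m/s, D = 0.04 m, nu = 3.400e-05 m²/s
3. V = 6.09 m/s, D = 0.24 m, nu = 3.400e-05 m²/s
Case 1: Re = 1094
Case 2: Re = 2988
Case 3: Re = 42988
Ranking (highest first): 3, 2, 1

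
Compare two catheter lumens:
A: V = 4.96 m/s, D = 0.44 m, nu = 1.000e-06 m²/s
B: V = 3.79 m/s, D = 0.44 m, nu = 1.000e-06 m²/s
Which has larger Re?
Re(A) = 2.182e+06, Re(B) = 1.668e+06. Answer: A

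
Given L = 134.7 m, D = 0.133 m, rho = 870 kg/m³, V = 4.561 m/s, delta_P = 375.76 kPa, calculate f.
Formula: \Delta P = f \frac{L}{D} \frac{\rho V^2}{2}
Substituting knowns: 375.76 = f·(134.7/0.133)·0.5·870·4.561²/1000
Solving for f: f = (375.76·1000)/((134.7/0.133)·0.5·870·4.561²) = 0.041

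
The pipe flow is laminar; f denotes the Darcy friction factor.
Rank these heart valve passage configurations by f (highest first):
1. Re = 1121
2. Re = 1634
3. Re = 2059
Case 1: f = 0.05709
Case 2: f = 0.03917
Case 3: f = 0.03108
Ranking (highest first): 1, 2, 3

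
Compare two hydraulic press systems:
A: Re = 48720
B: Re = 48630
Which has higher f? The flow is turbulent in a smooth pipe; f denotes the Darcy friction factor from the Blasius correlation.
f(A) = 0.02127, f(B) = 0.02128. Answer: B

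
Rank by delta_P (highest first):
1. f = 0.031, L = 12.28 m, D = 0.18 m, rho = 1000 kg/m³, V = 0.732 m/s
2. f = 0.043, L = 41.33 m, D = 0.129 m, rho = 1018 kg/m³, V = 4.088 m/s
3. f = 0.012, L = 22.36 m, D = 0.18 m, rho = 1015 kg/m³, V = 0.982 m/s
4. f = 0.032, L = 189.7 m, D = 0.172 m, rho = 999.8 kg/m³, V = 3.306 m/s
Case 1: delta_P = 0.5666 kPa
Case 2: delta_P = 117.2 kPa
Case 3: delta_P = 0.7295 kPa
Case 4: delta_P = 192.8 kPa
Ranking (highest first): 4, 2, 3, 1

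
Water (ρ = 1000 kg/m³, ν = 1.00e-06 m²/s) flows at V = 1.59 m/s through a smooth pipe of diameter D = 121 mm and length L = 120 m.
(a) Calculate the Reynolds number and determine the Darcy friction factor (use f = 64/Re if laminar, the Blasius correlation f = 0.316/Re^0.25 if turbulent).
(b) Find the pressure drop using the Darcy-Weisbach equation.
(a) Re = V·D/ν = 1.59·0.121/1.00e-06 = 192390 → turbulent (Re > 4000); f = 0.316/Re^0.25 = 0.316/192390^0.25 = 0.015088 (Blasius is strictly valid for Re ≲ 1e5; used here as the smooth-pipe estimate the problem specifies)
(b) Darcy-Weisbach: ΔP = f·(L/D)·½ρV²/1000 = 0.015088·(120/0.121)·½·1000·1.59²/1000 = 18.91 kPa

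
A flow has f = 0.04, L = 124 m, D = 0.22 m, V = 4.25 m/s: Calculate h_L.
Formula: h_L = f \frac{L}{D} \frac{V^2}{2g}
h_L = 0.04·(124/0.22)·4.25²/(2·9.81) = 20.76 m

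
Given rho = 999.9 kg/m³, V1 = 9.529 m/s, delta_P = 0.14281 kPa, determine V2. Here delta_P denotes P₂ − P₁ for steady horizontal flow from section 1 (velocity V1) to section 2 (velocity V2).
Formula: \Delta P = \frac{1}{2} \rho (V_1^2 - V_2^2)
Substituting knowns: 0.14281 = 0.5·999.9·(9.529² − V2²)/1000
Solving for V2: V2 = √(9.529² − 2·(0.14281·1000)/999.9) = 9.514 m/s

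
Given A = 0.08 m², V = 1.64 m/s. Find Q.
Formula: Q = A V
Q = 0.08·1.64·1000 = 131.2 L/s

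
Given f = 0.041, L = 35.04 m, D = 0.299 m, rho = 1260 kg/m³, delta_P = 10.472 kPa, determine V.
Formula: \Delta P = f \frac{L}{D} \frac{\rho V^2}{2}
Substituting knowns: 10.472 = 0.041·(35.04/0.299)·0.5·1260·V²/1000
Solving for V: V = √((10.472·1000)/(0.041·(35.04/0.299)·0.5·1260)) = 1.86 m/s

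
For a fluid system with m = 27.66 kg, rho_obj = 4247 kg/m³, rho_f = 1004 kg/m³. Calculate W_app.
Formula: W_{app} = mg\left(1 - \frac{\rho_f}{\rho_{obj}}\right)
W_app = 27.66·9.81·(1 − 1004/4247) = 207.2 N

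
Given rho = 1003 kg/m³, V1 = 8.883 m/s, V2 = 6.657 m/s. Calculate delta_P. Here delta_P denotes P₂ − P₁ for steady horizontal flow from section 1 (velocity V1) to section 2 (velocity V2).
Formula: \Delta P = \frac{1}{2} \rho (V_1^2 - V_2^2)
delta_P = 0.5·1003·(8.883² − 6.657²)/1000 = 17.35 kPa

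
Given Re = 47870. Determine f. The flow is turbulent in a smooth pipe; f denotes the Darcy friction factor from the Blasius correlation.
Formula: f = \frac{0.316}{Re^{0.25}}
f = 0.316/47870^0.25 = 0.02136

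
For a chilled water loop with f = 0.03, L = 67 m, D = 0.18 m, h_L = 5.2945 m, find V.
Formula: h_L = f \frac{L}{D} \frac{V^2}{2g}
Substituting knowns: 5.2945 = 0.03·(67/0.18)·V²/(2·9.81)
Solving for V: V = √(5.2945·2·9.81/(0.03·(67/0.18))) = 3.05 m/s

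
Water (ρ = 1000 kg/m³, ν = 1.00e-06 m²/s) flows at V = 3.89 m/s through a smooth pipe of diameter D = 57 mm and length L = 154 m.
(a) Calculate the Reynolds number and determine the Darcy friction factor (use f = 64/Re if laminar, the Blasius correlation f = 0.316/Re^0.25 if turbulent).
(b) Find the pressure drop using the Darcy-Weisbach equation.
(a) Re = V·D/ν = 3.89·0.057/1.00e-06 = 221730 → turbulent (Re > 4000); f = 0.316/Re^0.25 = 0.316/221730^0.25 = 0.014562 (Blasius is strictly valid for Re ≲ 1e5; used here as the smooth-pipe estimate the problem specifies)
(b) Darcy-Weisbach: ΔP = f·(L/D)·½ρV²/1000 = 0.014562·(154/0.057)·½·1000·3.89²/1000 = 297.7 kPa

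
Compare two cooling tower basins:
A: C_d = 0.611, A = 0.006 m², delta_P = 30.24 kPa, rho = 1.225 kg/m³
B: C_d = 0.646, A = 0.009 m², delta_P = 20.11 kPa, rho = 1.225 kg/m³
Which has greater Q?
Q(A) = 814.6 L/s, Q(B) = 1053 L/s. Answer: B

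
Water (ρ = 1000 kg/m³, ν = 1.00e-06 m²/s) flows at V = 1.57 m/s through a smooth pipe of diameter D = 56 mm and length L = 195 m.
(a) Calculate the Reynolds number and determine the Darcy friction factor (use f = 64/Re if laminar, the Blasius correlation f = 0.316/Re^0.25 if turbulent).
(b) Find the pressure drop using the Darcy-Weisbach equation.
(a) Re = V·D/ν = 1.57·0.056/1.00e-06 = 87920 → turbulent (Re > 4000); f = 0.316/Re^0.25 = 0.316/87920^0.25 = 0.018351
(b) Darcy-Weisbach: ΔP = f·(L/D)·½ρV²/1000 = 0.018351·(195/0.056)·½·1000·1.57²/1000 = 78.75 kPa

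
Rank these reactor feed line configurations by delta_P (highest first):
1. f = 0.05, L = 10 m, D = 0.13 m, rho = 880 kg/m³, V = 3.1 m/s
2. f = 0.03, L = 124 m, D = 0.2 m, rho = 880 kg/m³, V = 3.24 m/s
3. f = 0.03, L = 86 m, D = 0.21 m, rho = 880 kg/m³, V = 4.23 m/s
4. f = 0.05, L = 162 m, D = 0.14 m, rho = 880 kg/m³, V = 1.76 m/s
Case 1: delta_P = 16.26 kPa
Case 2: delta_P = 85.91 kPa
Case 3: delta_P = 96.72 kPa
Case 4: delta_P = 78.86 kPa
Ranking (highest first): 3, 2, 4, 1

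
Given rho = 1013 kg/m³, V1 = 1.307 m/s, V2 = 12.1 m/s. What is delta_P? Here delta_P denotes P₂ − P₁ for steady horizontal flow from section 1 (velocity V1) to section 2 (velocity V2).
Formula: \Delta P = \frac{1}{2} \rho (V_1^2 - V_2^2)
delta_P = 0.5·1013·(1.307² − 12.1²)/1000 = -73.29 kPa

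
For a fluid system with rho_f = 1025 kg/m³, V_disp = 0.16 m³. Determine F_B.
Formula: F_B = \rho_f g V_{disp}
F_B = 1025·9.81·0.16 = 1609 N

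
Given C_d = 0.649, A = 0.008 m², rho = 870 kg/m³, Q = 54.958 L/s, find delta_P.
Formula: Q = C_d A \sqrt{\frac{2 \Delta P}{\rho}}
Substituting knowns: 54.958 = 0.649·0.008·√(2·(delta_P·1000)/870)·1000
Solving for delta_P: delta_P = ((54.958/1000)/(0.649·0.008))²·870/2/1000 = 48.74 kPa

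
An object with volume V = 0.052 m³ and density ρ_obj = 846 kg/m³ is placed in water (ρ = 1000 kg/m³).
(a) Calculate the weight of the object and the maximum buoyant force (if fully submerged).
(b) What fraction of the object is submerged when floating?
(a) W=rho_obj*g*V=846*9.81*0.052=431.6 N; F_B(max)=rho*g*V=1000*9.81*0.052=510.1 N
(b) Floating fraction=rho_obj/rho=846/1000=0.846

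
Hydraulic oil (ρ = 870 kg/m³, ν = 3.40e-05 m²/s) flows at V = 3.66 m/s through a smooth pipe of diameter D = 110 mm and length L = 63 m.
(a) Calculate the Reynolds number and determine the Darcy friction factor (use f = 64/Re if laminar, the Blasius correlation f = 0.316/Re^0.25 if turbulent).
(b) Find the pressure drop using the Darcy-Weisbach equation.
(a) Re = V·D/ν = 3.66·0.11/3.40e-05 = 11841 → turbulent (Re > 4000); f = 0.316/Re^0.25 = 0.316/11841^0.25 = 0.030293
(b) Darcy-Weisbach: ΔP = f·(L/D)·½ρV²/1000 = 0.030293·(63/0.110)·½·870·3.66²/1000 = 101.1 kPa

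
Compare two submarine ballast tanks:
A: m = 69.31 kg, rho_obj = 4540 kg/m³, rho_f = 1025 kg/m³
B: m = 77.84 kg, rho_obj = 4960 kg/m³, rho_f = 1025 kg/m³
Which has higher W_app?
W_app(A) = 526.4 N, W_app(B) = 605.8 N. Answer: B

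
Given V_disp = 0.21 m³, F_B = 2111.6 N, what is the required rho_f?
Formula: F_B = \rho_f g V_{disp}
Substituting knowns: 2111.6 = rho_f·9.81·0.21
Solving for rho_f: rho_f = 2111.6/(9.81·0.21) = 1025 kg/m³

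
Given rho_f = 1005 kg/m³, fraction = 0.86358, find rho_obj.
Formula: f_{sub} = \frac{\rho_{obj}}{\rho_f}
Substituting knowns: 0.86358 = rho_obj/1005
Solving for rho_obj: rho_obj = 0.86358·1005 = 867.9 kg/m³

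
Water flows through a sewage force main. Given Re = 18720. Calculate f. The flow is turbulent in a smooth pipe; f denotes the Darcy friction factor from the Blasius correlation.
Formula: f = \frac{0.316}{Re^{0.25}}
f = 0.316/18720^0.25 = 0.02702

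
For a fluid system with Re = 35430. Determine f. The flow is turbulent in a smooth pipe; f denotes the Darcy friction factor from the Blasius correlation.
Formula: f = \frac{0.316}{Re^{0.25}}
f = 0.316/35430^0.25 = 0.02303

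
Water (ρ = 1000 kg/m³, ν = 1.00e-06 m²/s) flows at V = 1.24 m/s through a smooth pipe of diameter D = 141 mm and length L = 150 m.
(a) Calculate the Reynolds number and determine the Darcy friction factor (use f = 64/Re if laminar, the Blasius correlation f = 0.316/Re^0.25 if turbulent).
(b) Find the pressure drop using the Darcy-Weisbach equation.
(a) Re = V·D/ν = 1.24·0.141/1.00e-06 = 174840 → turbulent (Re > 4000); f = 0.316/Re^0.25 = 0.316/174840^0.25 = 0.015454 (Blasius is strictly valid for Re ≲ 1e5; used here as the smooth-pipe estimate the problem specifies)
(b) Darcy-Weisbach: ΔP = f·(L/D)·½ρV²/1000 = 0.015454·(150/0.141)·½·1000·1.24²/1000 = 12.64 kPa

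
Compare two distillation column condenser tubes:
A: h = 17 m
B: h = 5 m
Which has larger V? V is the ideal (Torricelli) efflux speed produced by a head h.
V(A) = 18.26 m/s, V(B) = 9.905 m/s. Answer: A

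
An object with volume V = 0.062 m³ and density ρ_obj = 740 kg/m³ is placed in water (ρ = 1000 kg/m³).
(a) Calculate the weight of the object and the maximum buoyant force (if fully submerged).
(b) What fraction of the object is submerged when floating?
(a) W=rho_obj*g*V=740*9.81*0.062=450.1 N; F_B(max)=rho*g*V=1000*9.81*0.062=608.2 N
(b) Floating fraction=rho_obj/rho=740/1000=0.740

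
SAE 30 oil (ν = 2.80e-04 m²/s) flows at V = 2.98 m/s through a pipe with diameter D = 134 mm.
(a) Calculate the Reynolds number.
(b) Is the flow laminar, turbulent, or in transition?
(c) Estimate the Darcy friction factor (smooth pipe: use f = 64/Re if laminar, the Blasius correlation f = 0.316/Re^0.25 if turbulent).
(a) Re = V·D/ν = 2.98·0.134/2.80e-04 = 1426.1
(b) Flow regime: laminar (Re < 2300)
(c) Friction factor: f = 64/Re = 64/1426.1 = 0.04488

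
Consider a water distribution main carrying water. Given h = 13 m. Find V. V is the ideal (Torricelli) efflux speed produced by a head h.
Formula: V = \sqrt{2 g h}
V = √(2·9.81·13) = 15.97 m/s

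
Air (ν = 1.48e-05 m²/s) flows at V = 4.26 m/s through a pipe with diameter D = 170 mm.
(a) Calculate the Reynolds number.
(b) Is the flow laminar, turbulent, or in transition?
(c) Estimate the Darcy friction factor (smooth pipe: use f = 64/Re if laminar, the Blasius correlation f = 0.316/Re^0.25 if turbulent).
(a) Re = V·D/ν = 4.26·0.17/1.48e-05 = 48932
(b) Flow regime: turbulent (Re > 4000)
(c) Friction factor: f = 0.316/Re^0.25 = 0.316/48932^0.25 = 0.02125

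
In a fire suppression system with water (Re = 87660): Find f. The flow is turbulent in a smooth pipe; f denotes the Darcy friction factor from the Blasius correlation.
Formula: f = \frac{0.316}{Re^{0.25}}
f = 0.316/87660^0.25 = 0.01836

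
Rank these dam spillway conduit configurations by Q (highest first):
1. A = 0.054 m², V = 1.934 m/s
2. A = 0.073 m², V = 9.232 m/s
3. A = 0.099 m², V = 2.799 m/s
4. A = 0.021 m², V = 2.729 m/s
Case 1: Q = 104.4 L/s
Case 2: Q = 673.9 L/s
Case 3: Q = 277.1 L/s
Case 4: Q = 57.31 L/s
Ranking (highest first): 2, 3, 1, 4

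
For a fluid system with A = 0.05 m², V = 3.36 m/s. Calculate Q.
Formula: Q = A V
Q = 0.05·3.36·1000 = 168 L/s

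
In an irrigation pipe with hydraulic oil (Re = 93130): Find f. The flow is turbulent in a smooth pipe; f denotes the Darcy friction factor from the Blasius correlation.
Formula: f = \frac{0.316}{Re^{0.25}}
f = 0.316/93130^0.25 = 0.01809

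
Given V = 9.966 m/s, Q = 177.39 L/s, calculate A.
Formula: Q = A V
Substituting knowns: 177.39 = A·9.966·1000
Solving for A: A = (177.39/1000)/9.966 = 0.0178 m²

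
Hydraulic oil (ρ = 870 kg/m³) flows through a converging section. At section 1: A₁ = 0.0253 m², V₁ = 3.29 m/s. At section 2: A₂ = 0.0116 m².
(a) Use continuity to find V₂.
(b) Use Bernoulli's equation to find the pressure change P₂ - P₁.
(a) Continuity: A₁V₁=A₂V₂ -> V₂=A₁V₁/A₂=0.0253*3.29/0.0116=7.18 m/s
(b) Bernoulli: P₂-P₁=0.5*rho*(V₁^2-V₂^2)/1000=0.5*870*(3.29^2-7.18^2)/1000=-17.72 kPa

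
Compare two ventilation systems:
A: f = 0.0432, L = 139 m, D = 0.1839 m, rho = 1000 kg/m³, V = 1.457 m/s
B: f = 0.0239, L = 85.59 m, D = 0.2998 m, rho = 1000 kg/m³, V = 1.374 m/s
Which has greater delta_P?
delta_P(A) = 34.66 kPa, delta_P(B) = 6.441 kPa. Answer: A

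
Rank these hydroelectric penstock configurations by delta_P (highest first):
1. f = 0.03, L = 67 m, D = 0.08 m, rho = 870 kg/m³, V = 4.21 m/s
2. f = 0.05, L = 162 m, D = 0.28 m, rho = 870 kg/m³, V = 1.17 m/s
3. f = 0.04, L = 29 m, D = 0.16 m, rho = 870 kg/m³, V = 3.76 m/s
Case 1: delta_P = 193.7 kPa
Case 2: delta_P = 17.23 kPa
Case 3: delta_P = 44.59 kPa
Ranking (highest first): 1, 3, 2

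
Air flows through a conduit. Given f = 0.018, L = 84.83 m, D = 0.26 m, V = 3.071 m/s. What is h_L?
Formula: h_L = f \frac{L}{D} \frac{V^2}{2g}
h_L = 0.018·(84.83/0.26)·3.071²/(2·9.81) = 2.823 m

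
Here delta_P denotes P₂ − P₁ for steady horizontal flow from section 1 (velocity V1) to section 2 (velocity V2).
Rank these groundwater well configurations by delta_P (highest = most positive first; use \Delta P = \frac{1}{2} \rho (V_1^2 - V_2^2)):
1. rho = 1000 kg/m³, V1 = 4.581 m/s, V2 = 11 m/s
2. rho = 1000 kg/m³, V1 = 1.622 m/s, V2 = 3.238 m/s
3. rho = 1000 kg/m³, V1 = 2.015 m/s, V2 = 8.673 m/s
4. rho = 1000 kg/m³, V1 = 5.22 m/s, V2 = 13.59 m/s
Case 1: delta_P = -50.01 kPa
Case 2: delta_P = -3.927 kPa
Case 3: delta_P = -35.58 kPa
Case 4: delta_P = -78.72 kPa
Ranking (highest first): 2, 3, 1, 4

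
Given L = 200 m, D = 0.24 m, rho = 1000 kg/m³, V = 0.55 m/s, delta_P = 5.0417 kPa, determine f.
Formula: \Delta P = f \frac{L}{D} \frac{\rho V^2}{2}
Substituting knowns: 5.0417 = f·(200/0.24)·0.5·1000·0.55²/1000
Solving for f: f = (5.0417·1000)/((200/0.24)·0.5·1000·0.55²) = 0.04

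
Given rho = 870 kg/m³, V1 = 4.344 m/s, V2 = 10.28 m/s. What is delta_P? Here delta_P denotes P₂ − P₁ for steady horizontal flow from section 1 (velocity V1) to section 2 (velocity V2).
Formula: \Delta P = \frac{1}{2} \rho (V_1^2 - V_2^2)
delta_P = 0.5·870·(4.344² − 10.28²)/1000 = -37.76 kPa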